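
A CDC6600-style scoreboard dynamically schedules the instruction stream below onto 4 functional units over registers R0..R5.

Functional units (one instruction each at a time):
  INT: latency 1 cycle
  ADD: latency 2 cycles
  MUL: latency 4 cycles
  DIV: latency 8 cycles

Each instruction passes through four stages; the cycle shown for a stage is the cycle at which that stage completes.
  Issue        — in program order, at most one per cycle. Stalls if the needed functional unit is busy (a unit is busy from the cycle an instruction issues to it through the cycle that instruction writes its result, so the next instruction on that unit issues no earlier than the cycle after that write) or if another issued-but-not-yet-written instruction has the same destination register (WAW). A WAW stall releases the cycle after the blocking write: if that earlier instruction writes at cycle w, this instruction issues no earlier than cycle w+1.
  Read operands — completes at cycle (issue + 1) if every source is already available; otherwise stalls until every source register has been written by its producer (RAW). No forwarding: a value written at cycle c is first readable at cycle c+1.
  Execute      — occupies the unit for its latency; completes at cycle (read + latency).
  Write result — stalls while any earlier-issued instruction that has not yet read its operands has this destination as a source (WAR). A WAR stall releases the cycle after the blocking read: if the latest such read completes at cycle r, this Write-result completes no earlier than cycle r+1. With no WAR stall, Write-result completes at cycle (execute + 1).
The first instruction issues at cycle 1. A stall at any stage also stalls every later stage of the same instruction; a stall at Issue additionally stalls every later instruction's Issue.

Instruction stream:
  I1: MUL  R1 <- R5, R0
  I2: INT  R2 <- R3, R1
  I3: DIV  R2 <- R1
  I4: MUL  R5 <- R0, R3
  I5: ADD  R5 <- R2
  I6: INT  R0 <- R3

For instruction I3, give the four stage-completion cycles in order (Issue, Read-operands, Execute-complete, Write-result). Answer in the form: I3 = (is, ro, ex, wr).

I3 = (11, 12, 20, 21)

  I1 | 1 | 2 | 6 | 7
  I2 | 2 | 8 | 9 | 10   RAW R1: wait I1 write@7
  I3 | 11 | 12 | 20 | 21   WAW R2: wait I2 write@10
  I4 | 12 | 13 | 17 | 18
  I5 | 19 | 22 | 24 | 25   WAW R5: wait I4 write@18 · RAW R2: wait I3 write@21
  I6 | 20 | 21 | 22 | 23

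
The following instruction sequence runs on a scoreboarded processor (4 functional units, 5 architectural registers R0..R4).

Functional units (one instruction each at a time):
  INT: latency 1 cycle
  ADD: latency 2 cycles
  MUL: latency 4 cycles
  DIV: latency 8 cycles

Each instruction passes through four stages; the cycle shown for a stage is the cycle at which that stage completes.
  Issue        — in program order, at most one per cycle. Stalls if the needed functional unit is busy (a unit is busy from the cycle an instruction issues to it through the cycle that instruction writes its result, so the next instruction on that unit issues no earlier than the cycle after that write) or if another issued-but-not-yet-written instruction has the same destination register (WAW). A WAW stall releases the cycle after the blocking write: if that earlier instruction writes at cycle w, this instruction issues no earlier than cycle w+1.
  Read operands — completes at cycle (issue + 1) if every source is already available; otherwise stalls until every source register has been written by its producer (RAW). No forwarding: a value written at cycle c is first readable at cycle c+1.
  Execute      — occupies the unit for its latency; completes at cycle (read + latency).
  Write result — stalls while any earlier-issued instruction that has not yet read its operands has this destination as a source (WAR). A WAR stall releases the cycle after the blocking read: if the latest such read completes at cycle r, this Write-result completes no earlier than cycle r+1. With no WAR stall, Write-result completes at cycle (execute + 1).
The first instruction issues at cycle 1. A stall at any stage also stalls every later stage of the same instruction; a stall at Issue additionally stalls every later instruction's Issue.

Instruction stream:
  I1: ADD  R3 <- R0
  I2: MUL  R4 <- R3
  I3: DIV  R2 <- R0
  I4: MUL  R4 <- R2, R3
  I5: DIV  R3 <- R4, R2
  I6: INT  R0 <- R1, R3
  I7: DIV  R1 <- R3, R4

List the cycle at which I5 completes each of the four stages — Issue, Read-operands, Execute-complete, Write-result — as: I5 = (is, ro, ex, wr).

c1: I1 issues→ADD
c2: I1 reads, I2 issues→MUL
c3: I3 issues→DIV
c4: I1 exec-done, I3 reads
c5: I1 writes R3
c6: I2 reads
c10: I2 exec-done
c11: I2 writes R4
c12: I3 exec-done, I4 issues→MUL
c13: I3 writes R2
c14: I4 reads, I5 issues→DIV
c15: I6 issues→INT
c18: I4 exec-done
c19: I4 writes R4
c20: I5 reads
c28: I5 exec-done
c29: I5 writes R3
c30: I6 reads, I7 issues→DIV
c31: I6 exec-done, I7 reads
c32: I6 writes R0
c39: I7 exec-done
c40: I7 writes R1

I5 = (14, 20, 28, 29)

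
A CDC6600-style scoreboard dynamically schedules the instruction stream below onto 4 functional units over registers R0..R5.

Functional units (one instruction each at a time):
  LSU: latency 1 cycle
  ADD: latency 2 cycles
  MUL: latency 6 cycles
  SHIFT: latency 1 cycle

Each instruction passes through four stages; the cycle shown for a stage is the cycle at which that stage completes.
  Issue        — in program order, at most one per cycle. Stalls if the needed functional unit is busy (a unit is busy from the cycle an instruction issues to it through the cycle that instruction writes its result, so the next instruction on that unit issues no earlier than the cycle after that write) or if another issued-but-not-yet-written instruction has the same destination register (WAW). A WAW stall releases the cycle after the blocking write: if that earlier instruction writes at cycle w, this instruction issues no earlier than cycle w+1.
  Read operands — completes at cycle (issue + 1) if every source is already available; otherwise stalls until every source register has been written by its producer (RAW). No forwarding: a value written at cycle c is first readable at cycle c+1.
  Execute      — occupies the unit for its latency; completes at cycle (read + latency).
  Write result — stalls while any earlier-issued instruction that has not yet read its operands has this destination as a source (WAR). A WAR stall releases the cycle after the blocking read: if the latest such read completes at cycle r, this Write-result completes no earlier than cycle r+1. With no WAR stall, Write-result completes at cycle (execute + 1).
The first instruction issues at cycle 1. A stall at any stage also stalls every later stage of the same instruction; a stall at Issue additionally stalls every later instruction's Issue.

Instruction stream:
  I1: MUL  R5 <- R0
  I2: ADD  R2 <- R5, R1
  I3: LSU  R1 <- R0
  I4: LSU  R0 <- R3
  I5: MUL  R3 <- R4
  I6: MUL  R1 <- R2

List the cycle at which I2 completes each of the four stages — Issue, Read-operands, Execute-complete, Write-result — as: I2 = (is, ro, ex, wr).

I2 = (2, 10, 12, 13)

cycle 1: I1→MUL
cycle 2: I1 RO | I2→ADD
cycle 3: I3→LSU
cycle 4: I3 RO
cycle 5: I3 EX
cycle 8: I1 EX
cycle 9: I1 WR R5
cycle 10: I2 RO
cycle 11: I3 WR R1
cycle 12: I2 EX | I4→LSU
cycle 13: I2 WR R2 | I4 RO | I5→MUL
cycle 14: I4 EX | I5 RO
cycle 15: I4 WR R0
cycle 20: I5 EX
cycle 21: I5 WR R3
cycle 22: I6→MUL
cycle 23: I6 RO
cycle 29: I6 EX
cycle 30: I6 WR R1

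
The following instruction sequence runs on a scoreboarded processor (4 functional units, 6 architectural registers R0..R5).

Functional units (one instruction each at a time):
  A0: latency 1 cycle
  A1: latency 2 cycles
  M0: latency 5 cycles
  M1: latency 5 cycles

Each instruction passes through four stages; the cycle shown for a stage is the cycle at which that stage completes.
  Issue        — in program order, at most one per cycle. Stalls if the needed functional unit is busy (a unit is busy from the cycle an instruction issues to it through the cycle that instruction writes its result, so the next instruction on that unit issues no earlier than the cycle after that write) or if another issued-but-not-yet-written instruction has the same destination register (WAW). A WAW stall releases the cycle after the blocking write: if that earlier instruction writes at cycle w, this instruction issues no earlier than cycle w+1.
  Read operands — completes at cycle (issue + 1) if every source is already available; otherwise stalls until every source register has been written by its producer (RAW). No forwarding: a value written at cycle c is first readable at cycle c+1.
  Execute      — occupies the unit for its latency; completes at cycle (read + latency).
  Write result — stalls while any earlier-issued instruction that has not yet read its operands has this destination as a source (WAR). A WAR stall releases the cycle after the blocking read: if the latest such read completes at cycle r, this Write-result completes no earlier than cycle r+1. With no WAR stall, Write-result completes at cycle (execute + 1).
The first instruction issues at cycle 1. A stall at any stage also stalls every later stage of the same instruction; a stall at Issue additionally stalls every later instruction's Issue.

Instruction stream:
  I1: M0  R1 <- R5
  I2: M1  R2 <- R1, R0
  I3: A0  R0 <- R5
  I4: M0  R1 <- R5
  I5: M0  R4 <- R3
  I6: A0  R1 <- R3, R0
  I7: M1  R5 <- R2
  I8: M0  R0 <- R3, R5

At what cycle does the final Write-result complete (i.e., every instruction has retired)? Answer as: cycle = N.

cycle = 33

  I1 | 1 | 2 | 7 | 8
  I2 | 2 | 9 | 14 | 15   RAW R1: wait I1 write@8
  I3 | 3 | 4 | 5 | 10   WAR R0: wait I2 read@9
  I4 | 9 | 10 | 15 | 16   struct: M0 busy until I1 writes@8
  I5 | 17 | 18 | 23 | 24   struct: M0 busy until I4 writes@16
  I6 | 18 | 19 | 20 | 21
  I7 | 19 | 20 | 25 | 26
  I8 | 25 | 27 | 32 | 33   struct: M0 busy until I5 writes@24 · RAW R5: wait I7 write@26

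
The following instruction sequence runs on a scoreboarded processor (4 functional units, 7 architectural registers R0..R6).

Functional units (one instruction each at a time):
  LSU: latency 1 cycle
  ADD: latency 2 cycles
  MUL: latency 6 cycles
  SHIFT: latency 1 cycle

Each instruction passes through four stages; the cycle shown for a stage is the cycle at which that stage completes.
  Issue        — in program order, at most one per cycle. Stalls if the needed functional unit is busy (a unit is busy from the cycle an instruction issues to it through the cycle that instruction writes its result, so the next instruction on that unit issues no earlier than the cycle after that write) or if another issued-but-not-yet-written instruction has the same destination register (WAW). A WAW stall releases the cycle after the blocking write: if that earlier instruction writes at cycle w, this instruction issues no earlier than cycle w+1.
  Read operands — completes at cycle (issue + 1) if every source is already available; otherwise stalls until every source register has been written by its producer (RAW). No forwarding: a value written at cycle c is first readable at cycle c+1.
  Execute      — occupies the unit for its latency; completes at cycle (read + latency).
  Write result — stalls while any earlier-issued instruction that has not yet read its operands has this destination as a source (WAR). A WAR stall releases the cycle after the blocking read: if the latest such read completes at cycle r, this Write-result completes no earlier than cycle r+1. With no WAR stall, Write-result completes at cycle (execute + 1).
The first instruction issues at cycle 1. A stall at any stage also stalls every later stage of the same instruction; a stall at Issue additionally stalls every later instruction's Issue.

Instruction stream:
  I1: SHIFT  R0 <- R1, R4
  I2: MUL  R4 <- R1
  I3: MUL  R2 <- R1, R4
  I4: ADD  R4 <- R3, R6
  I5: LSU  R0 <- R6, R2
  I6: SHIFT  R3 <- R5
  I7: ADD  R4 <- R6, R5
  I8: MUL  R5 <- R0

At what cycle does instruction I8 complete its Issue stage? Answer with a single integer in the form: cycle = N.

cycle = 20

[1] I1 issues→SHIFT
[2] I1 reads | I2 issues→MUL
[3] I1 exec-done | I2 reads
[4] I1 writes R0
[9] I2 exec-done
[10] I2 writes R4
[11] I3 issues→MUL
[12] I3 reads | I4 issues→ADD
[13] I4 reads | I5 issues→LSU
[14] I6 issues→SHIFT
[15] I4 exec-done | I6 reads
[16] I4 writes R4 | I6 exec-done
[17] I6 writes R3 | I7 issues→ADD
[18] I3 exec-done | I7 reads
[19] I3 writes R2
[20] I5 reads | I7 exec-done | I8 issues→MUL
[21] I5 exec-done | I7 writes R4
[22] I5 writes R0
[23] I8 reads
[29] I8 exec-done
[30] I8 writes R5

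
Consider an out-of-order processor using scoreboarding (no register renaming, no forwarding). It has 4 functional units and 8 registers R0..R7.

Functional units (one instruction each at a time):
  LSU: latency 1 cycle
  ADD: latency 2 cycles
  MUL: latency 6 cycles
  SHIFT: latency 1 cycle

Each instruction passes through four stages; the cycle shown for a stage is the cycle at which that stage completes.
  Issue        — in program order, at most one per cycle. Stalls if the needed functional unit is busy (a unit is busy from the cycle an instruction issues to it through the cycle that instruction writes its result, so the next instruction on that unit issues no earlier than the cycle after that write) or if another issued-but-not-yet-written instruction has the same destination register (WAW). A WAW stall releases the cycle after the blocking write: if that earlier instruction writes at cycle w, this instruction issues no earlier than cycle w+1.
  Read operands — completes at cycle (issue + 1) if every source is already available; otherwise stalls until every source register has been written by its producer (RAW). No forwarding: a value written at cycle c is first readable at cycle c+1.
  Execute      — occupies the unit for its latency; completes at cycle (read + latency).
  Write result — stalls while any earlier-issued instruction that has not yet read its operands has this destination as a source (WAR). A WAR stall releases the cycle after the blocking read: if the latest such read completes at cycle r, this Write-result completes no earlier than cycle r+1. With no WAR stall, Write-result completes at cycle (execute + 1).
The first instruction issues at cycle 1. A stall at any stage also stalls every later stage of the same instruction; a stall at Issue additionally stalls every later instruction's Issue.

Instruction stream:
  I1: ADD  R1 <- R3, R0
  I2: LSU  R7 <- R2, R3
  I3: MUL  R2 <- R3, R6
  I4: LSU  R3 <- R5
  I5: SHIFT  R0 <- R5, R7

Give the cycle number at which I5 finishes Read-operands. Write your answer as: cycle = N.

cycle = 8

  I1 | 1 | 2 | 4 | 5
  I2 | 2 | 3 | 4 | 5
  I3 | 3 | 4 | 10 | 11
  I4 | 6 | 7 | 8 | 9   struct: LSU busy until I2 writes@5
  I5 | 7 | 8 | 9 | 10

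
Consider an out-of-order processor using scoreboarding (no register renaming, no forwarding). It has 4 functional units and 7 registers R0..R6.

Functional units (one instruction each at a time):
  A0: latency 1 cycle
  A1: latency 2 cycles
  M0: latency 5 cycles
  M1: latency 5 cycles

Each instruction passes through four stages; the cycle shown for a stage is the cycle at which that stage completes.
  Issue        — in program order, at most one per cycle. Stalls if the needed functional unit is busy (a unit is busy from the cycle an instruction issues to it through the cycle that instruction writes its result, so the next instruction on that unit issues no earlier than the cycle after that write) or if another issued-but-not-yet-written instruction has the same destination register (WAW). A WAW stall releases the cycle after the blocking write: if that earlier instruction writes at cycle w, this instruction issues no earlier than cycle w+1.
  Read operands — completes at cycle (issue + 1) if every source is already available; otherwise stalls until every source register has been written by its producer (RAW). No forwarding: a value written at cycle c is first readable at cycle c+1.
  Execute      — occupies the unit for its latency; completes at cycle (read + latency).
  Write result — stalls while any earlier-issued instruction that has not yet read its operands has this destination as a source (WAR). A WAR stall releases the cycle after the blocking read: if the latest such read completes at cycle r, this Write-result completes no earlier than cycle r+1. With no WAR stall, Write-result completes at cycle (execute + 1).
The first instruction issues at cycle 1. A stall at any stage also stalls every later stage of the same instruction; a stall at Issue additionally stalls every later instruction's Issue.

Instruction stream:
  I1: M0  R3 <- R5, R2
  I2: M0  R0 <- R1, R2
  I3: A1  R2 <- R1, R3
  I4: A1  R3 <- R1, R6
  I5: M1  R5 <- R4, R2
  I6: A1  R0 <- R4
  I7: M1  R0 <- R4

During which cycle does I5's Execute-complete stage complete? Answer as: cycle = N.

  I1 | 1 | 2 | 7 | 8
  I2 | 9 | 10 | 15 | 16   struct: M0 busy until I1 writes@8
  I3 | 10 | 11 | 13 | 14
  I4 | 15 | 16 | 18 | 19   struct: A1 busy until I3 writes@14
  I5 | 16 | 17 | 22 | 23
  I6 | 20 | 21 | 23 | 24   struct: A1 busy until I4 writes@19
  I7 | 25 | 26 | 31 | 32   WAW R0: wait I6 write@24

cycle = 22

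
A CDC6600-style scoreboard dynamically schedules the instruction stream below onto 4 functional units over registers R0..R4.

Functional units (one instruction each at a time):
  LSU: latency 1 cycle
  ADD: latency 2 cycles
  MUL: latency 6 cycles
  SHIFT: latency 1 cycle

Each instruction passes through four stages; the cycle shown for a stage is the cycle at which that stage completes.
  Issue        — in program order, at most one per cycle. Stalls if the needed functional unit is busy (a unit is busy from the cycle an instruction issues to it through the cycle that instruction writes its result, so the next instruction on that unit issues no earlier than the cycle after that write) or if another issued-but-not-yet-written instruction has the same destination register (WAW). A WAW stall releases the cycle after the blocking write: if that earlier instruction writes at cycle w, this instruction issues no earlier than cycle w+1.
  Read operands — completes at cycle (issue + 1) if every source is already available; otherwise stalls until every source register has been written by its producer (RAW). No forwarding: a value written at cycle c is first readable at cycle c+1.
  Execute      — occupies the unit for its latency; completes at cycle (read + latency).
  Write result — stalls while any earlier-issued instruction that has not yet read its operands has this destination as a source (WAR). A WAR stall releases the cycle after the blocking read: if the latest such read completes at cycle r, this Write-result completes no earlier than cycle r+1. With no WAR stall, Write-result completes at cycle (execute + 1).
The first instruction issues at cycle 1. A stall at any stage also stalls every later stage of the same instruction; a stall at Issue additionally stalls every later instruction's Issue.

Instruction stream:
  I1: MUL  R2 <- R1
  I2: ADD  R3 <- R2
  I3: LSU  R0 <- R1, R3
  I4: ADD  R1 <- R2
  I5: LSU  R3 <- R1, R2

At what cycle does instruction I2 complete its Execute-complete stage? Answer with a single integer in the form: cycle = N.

c1: issue I1 (MUL)
c2: I1 read-ops | issue I2 (ADD)
c3: issue I3 (LSU)
c8: I1 finished on MUL
c9: I1→R2
c10: I2 read-ops
c12: I2 finished on ADD
c13: I2→R3
c14: I3 read-ops | issue I4 (ADD)
c15: I3 finished on LSU | I4 read-ops
c16: I3→R0
c17: I4 finished on ADD | issue I5 (LSU)
c18: I4→R1
c19: I5 read-ops
c20: I5 finished on LSU
c21: I5→R3

cycle = 12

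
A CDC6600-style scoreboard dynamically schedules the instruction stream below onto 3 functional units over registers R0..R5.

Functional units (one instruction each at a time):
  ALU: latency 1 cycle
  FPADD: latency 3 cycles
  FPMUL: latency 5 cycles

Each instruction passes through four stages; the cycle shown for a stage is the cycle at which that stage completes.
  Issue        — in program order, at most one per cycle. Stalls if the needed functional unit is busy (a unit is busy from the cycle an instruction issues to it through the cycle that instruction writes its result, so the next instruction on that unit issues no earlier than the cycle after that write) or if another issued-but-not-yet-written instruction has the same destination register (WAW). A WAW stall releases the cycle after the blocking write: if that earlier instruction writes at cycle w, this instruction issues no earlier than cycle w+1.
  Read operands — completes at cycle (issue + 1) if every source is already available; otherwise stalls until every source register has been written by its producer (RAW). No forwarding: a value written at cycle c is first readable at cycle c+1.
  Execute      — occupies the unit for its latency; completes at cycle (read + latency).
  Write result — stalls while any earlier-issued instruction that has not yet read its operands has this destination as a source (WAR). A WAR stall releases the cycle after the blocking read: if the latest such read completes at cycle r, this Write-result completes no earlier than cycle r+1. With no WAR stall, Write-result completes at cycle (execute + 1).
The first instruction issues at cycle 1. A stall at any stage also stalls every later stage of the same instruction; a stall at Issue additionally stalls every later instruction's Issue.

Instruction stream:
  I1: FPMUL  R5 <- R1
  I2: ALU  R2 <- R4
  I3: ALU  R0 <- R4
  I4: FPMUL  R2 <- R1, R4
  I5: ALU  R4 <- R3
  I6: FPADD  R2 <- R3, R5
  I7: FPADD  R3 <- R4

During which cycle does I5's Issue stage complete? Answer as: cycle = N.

[I1] 1/2/7/8
[I2] 2/3/4/5
[I3] 6/7/8/9  (struct: ALU busy until I2 writes@5)
[I4] 9/10/15/16  (struct: FPMUL busy until I1 writes@8)
[I5] 10/11/12/13
[I6] 17/18/21/22  (WAW R2: wait I4 write@16)
[I7] 23/24/27/28  (struct: FPADD busy until I6 writes@22)

cycle = 10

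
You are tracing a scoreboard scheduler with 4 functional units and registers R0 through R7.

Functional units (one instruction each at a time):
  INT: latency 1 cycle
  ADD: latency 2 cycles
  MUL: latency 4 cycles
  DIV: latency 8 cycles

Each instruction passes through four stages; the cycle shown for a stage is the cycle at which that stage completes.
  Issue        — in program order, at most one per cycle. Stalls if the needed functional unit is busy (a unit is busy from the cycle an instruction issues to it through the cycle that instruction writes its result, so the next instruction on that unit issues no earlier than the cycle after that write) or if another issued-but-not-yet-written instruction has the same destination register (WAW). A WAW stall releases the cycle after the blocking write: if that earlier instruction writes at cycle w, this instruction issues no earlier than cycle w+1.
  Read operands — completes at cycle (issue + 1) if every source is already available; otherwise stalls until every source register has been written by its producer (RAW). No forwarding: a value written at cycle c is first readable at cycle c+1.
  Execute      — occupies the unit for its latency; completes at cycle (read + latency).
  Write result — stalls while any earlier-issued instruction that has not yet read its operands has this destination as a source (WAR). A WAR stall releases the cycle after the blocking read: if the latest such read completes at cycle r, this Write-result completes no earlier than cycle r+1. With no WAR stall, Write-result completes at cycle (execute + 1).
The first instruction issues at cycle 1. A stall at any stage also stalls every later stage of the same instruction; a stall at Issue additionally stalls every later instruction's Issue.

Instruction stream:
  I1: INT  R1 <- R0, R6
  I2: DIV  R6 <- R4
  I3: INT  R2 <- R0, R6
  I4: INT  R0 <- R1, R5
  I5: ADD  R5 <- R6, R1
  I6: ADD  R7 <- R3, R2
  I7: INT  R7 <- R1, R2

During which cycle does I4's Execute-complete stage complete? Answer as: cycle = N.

cycle = 18

  I1 | 1 | 2 | 3 | 4
  I2 | 2 | 3 | 11 | 12
  I3 | 5 | 13 | 14 | 15   struct: INT busy until I1 writes@4 · RAW R6: wait I2 write@12
  I4 | 16 | 17 | 18 | 19   struct: INT busy until I3 writes@15
  I5 | 17 | 18 | 20 | 21
  I6 | 22 | 23 | 25 | 26   struct: ADD busy until I5 writes@21
  I7 | 27 | 28 | 29 | 30   WAW R7: wait I6 write@26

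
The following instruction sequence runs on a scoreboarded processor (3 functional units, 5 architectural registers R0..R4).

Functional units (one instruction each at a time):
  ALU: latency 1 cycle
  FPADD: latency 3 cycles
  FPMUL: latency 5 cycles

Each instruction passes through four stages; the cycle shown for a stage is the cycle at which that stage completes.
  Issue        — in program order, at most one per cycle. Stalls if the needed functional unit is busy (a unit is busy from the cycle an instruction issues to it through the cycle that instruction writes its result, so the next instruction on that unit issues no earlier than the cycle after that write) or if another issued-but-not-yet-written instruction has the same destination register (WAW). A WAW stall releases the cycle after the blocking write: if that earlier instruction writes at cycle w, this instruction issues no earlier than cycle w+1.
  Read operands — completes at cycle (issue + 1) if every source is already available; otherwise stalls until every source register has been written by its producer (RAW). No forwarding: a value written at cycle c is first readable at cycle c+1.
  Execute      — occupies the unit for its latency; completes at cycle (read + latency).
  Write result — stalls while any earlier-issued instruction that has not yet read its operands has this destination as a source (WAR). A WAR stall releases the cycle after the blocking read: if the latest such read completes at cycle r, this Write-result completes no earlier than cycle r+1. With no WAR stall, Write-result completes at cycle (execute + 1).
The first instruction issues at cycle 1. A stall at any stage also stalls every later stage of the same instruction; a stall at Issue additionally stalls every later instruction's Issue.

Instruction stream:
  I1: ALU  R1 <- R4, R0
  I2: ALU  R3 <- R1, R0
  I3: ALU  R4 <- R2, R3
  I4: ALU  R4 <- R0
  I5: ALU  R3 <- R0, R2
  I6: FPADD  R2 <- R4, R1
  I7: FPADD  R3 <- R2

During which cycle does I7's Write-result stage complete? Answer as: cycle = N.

c1: issue I1 (ALU)
c2: I1 read-ops
c3: I1 finished on ALU
c4: I1→R1
c5: issue I2 (ALU)
c6: I2 read-ops
c7: I2 finished on ALU
c8: I2→R3
c9: issue I3 (ALU)
c10: I3 read-ops
c11: I3 finished on ALU
c12: I3→R4
c13: issue I4 (ALU)
c14: I4 read-ops
c15: I4 finished on ALU
c16: I4→R4
c17: issue I5 (ALU)
c18: I5 read-ops | issue I6 (FPADD)
c19: I5 finished on ALU | I6 read-ops
c20: I5→R3
c22: I6 finished on FPADD
c23: I6→R2
c24: issue I7 (FPADD)
c25: I7 read-ops
c28: I7 finished on FPADD
c29: I7→R3

cycle = 29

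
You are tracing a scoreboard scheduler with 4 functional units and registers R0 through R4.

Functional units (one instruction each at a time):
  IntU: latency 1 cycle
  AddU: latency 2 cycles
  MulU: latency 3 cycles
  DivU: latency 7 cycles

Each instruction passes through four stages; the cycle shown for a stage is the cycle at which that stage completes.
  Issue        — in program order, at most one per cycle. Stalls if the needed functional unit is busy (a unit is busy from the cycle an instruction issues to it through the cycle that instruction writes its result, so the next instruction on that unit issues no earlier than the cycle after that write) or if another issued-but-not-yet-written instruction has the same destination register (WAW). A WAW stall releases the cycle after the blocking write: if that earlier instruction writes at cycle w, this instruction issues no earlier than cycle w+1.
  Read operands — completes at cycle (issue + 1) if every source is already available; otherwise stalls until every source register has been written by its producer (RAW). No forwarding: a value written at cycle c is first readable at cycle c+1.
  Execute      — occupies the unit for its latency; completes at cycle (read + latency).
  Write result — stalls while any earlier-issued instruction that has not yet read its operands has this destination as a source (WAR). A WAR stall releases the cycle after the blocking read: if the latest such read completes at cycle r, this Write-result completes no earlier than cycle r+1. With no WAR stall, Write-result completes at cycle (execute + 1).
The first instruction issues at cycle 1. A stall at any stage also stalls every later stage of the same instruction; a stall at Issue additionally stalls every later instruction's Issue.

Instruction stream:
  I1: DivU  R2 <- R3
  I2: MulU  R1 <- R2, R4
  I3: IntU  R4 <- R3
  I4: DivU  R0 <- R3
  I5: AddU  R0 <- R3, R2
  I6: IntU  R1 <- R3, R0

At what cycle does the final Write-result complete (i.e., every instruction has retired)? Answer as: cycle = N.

I1 -> (1, 2, 9, 10)
I2 -> (2, 11, 14, 15)  // RAW R2: wait I1 write@10
I3 -> (3, 4, 5, 12)  // WAR R4: wait I2 read@11
I4 -> (11, 12, 19, 20)  // struct: DivU busy until I1 writes@10
I5 -> (21, 22, 24, 25)  // WAW R0: wait I4 write@20
I6 -> (22, 26, 27, 28)  // RAW R0: wait I5 write@25

cycle = 28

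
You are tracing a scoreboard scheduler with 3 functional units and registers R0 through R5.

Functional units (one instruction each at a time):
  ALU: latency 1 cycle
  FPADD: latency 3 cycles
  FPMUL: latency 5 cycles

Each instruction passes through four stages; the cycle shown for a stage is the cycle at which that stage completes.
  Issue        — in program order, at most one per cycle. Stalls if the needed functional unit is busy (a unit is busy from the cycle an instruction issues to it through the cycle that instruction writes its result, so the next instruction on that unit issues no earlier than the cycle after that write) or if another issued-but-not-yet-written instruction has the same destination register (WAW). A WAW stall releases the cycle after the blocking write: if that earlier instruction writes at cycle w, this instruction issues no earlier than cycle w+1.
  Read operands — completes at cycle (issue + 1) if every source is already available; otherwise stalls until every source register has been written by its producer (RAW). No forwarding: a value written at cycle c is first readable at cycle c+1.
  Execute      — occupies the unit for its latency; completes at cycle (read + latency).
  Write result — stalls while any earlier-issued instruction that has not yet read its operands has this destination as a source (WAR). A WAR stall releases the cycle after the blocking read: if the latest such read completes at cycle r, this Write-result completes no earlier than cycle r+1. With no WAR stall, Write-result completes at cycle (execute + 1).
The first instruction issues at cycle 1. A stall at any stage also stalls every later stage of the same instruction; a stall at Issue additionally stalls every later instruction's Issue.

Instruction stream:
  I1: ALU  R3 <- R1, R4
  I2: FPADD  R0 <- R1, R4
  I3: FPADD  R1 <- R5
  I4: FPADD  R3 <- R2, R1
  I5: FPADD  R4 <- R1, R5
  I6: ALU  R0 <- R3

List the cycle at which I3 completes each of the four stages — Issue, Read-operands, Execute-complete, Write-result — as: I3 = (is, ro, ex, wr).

cycle 1: I1 issues→ALU
cycle 2: I1 reads; I2 issues→FPADD
cycle 3: I1 exec-done; I2 reads
cycle 4: I1 writes R3
cycle 6: I2 exec-done
cycle 7: I2 writes R0
cycle 8: I3 issues→FPADD
cycle 9: I3 reads
cycle 12: I3 exec-done
cycle 13: I3 writes R1
cycle 14: I4 issues→FPADD
cycle 15: I4 reads
cycle 18: I4 exec-done
cycle 19: I4 writes R3
cycle 20: I5 issues→FPADD
cycle 21: I5 reads; I6 issues→ALU
cycle 22: I6 reads
cycle 23: I6 exec-done
cycle 24: I5 exec-done; I6 writes R0
cycle 25: I5 writes R4

I3 = (8, 9, 12, 13)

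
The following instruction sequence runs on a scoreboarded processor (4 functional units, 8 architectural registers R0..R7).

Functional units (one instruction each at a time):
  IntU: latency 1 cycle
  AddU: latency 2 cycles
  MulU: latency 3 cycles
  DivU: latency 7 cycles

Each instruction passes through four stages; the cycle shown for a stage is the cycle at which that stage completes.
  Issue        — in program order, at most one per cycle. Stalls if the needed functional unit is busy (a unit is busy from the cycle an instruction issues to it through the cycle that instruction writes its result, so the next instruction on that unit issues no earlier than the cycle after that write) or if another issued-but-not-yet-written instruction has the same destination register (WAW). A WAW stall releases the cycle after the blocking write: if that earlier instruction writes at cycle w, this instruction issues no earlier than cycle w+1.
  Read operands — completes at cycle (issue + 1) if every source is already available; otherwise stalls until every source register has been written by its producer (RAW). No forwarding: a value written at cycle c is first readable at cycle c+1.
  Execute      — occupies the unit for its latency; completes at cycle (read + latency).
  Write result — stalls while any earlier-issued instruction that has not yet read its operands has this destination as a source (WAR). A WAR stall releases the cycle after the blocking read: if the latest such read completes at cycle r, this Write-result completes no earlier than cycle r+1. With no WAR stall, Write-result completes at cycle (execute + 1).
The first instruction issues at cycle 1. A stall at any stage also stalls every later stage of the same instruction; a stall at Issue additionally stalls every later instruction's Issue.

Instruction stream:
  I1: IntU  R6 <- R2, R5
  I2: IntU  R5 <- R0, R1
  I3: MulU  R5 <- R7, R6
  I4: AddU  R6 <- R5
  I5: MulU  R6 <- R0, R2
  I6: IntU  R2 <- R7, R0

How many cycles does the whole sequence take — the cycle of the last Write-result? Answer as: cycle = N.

t=1  I1 issues→IntU
t=2  I1 reads
t=3  I1 exec-done
t=4  I1 writes R6
t=5  I2 issues→IntU
t=6  I2 reads
t=7  I2 exec-done
t=8  I2 writes R5
t=9  I3 issues→MulU
t=10  I3 reads, I4 issues→AddU
t=13  I3 exec-done
t=14  I3 writes R5
t=15  I4 reads
t=17  I4 exec-done
t=18  I4 writes R6
t=19  I5 issues→MulU
t=20  I5 reads, I6 issues→IntU
t=21  I6 reads
t=22  I6 exec-done
t=23  I5 exec-done, I6 writes R2
t=24  I5 writes R6

cycle = 24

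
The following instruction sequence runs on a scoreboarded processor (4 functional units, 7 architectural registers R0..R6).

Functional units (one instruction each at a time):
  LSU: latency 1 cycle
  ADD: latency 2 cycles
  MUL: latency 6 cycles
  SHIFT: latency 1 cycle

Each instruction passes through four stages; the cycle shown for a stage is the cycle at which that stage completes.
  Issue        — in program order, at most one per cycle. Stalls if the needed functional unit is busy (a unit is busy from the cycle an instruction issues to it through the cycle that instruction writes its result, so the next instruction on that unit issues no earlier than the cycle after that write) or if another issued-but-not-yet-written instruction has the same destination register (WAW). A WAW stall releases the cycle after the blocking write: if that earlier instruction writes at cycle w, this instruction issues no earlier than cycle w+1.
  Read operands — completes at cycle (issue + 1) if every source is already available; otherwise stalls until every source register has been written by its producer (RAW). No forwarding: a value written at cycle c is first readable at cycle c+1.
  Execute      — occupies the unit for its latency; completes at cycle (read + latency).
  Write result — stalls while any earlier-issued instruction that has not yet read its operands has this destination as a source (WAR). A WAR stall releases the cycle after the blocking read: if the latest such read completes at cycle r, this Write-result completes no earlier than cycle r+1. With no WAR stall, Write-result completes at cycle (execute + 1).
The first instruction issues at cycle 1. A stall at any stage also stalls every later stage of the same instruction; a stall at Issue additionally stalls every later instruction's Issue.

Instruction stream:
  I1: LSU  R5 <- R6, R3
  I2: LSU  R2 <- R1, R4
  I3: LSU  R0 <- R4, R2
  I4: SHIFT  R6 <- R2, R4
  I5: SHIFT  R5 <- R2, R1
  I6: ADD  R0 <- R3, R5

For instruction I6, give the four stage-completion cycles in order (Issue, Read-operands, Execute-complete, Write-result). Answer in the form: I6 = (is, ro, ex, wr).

[1] I1 dispatched to LSU
[2] I1 operands ready
[3] I1 complete
[4] R5←I1
[5] I2 dispatched to LSU
[6] I2 operands ready
[7] I2 complete
[8] R2←I2
[9] I3 dispatched to LSU
[10] I3 operands ready · I4 dispatched to SHIFT
[11] I3 complete · I4 operands ready
[12] R0←I3 · I4 complete
[13] R6←I4
[14] I5 dispatched to SHIFT
[15] I5 operands ready · I6 dispatched to ADD
[16] I5 complete
[17] R5←I5
[18] I6 operands ready
[20] I6 complete
[21] R0←I6

I6 = (15, 18, 20, 21)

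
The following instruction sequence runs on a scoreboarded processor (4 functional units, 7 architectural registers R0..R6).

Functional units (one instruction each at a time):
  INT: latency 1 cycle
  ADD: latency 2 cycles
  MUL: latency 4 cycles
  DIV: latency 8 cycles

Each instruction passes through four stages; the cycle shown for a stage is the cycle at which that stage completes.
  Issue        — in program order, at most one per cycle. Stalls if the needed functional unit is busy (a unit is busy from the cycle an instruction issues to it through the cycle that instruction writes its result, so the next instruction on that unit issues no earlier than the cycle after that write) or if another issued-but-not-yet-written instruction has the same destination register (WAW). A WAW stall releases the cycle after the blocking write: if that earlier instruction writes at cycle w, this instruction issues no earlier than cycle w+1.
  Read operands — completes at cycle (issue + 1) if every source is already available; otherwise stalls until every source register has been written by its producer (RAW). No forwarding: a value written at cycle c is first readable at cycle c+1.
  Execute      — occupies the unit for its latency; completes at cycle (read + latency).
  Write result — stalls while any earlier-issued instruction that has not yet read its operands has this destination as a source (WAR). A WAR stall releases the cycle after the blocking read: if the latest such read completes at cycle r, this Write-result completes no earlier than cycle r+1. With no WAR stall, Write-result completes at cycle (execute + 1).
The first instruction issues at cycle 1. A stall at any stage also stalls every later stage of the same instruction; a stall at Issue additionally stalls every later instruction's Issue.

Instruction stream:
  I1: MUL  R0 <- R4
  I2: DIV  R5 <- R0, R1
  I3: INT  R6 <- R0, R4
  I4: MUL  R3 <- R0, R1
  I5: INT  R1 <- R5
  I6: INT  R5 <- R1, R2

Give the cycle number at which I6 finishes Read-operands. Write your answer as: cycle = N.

cycle = 22

I1 -> (1, 2, 6, 7)
I2 -> (2, 8, 16, 17)  // RAW R0: wait I1 write@7
I3 -> (3, 8, 9, 10)  // RAW R0: wait I1 write@7
I4 -> (8, 9, 13, 14)  // struct: MUL busy until I1 writes@7
I5 -> (11, 18, 19, 20)  // struct: INT busy until I3 writes@10, RAW R5: wait I2 write@17
I6 -> (21, 22, 23, 24)  // struct: INT busy until I5 writes@20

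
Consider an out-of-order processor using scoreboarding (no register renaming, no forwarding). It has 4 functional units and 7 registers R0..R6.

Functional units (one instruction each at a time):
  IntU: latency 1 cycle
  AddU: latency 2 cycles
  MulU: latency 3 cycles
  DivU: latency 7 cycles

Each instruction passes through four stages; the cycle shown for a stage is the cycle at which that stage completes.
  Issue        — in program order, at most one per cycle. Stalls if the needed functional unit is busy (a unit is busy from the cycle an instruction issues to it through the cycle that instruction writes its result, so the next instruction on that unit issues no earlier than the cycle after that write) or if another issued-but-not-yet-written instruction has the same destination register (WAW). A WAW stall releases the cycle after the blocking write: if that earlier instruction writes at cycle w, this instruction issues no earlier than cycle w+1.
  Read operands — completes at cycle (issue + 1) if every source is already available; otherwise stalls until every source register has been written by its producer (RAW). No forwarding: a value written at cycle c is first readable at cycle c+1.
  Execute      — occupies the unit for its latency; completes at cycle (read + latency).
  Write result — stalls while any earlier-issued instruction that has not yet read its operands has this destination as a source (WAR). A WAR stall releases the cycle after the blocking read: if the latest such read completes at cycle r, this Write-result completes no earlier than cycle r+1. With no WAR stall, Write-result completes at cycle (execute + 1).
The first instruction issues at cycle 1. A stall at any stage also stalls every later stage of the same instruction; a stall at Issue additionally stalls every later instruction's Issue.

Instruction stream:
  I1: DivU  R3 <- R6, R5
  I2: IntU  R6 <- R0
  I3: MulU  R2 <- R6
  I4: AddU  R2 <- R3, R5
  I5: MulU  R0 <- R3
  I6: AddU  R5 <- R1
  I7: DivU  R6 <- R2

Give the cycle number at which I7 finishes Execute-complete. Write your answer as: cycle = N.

cycle = 25

I1 -> (1, 2, 9, 10)
I2 -> (2, 3, 4, 5)
I3 -> (3, 6, 9, 10)  // RAW R6: wait I2 write@5
I4 -> (11, 12, 14, 15)  // WAW R2: wait I3 write@10
I5 -> (12, 13, 16, 17)
I6 -> (16, 17, 19, 20)  // struct: AddU busy until I4 writes@15
I7 -> (17, 18, 25, 26)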